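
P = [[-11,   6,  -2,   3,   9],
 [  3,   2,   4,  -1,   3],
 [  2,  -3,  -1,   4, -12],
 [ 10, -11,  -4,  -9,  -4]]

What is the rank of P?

4

Row reduce to echelon form.
R2 ← R2 + (3/11)·R1: [0, 40/11, 38/11, -2/11, 60/11]
R3 ← R3 + (2/11)·R1: [0, -21/11, -15/11, 50/11, -114/11]
R4 ← R4 + (10/11)·R1: [0, -61/11, -64/11, -69/11, 46/11]
R3 ← R3 + (21/40)·R2: [0, 0, 9/20, 89/20, -15/2]
R4 ← R4 + (61/40)·R2: [0, 0, -11/20, -131/20, 25/2]
R4 ← R4 + (11/9)·R3: [0, 0, 0, -10/9, 10/3]
Echelon form has 4 nonzero rows, so rank(P) = 4.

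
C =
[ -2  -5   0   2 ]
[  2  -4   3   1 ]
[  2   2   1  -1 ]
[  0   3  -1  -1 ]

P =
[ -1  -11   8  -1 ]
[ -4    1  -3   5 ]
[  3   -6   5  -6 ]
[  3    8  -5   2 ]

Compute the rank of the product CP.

First compute CP:
[[ 28,  33, -11, -19],
 [ 26, -36,  38, -38],
 [-10, -34,  20,   0],
 [-18,   1,  -9,  19]]
Now row reduce the product.
R2 ← R2 − (13/14)·R1: [0, -933/14, 675/14, -285/14]
R3 ← R3 + (5/14)·R1: [0, -311/14, 225/14, -95/14]
R4 ← R4 + (9/14)·R1: [0, 311/14, -225/14, 95/14]
R3 ← R3 − (1/3)·R2: [0, 0, 0, 0]
R4 ← R4 + (1/3)·R2: [0, 0, 0, 0]
2 nonzero rows, so rank(CP) = 2.

2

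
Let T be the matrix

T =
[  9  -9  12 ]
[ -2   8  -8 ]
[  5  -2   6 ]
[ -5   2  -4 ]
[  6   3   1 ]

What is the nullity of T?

Row reduce to echelon form.
R2 ← R2 + (2/9)·R1: [0, 6, -16/3]
R3 ← R3 − (5/9)·R1: [0, 3, -2/3]
R4 ← R4 + (5/9)·R1: [0, -3, 8/3]
R5 ← R5 − (2/3)·R1: [0, 9, -7]
R3 ← R3 − (1/2)·R2: [0, 0, 2]
R4 ← R4 + (1/2)·R2: [0, 0, 0]
R5 ← R5 − (3/2)·R2: [0, 0, 1]
R5 ← R5 − (1/2)·R3: [0, 0, 0]
3 nonzero rows, so rank(T) = 3.
T has 3 columns; by rank–nullity, nullity = 3 − 3 = 0.

0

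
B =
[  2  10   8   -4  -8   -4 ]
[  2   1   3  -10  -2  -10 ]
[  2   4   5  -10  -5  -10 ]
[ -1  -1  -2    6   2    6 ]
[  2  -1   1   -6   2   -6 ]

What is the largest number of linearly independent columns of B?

Row reduce to echelon form.
R2 ← R2 − R1: [0, -9, -5, -6, 6, -6]
R3 ← R3 − R1: [0, -6, -3, -6, 3, -6]
R4 ← R4 + (1/2)·R1: [0, 4, 2, 4, -2, 4]
R5 ← R5 − R1: [0, -11, -7, -2, 10, -2]
R3 ← R3 − (2/3)·R2: [0, 0, 1/3, -2, -1, -2]
R4 ← R4 + (4/9)·R2: [0, 0, -2/9, 4/3, 2/3, 4/3]
R5 ← R5 − (11/9)·R2: [0, 0, -8/9, 16/3, 8/3, 16/3]
R4 ← R4 + (2/3)·R3: [0, 0, 0, 0, 0, 0]
R5 ← R5 + (8/3)·R3: [0, 0, 0, 0, 0, 0]
Echelon form has 3 nonzero rows, so rank(B) = 3.
The rank gives the maximum number of linearly independent columns: 3.

3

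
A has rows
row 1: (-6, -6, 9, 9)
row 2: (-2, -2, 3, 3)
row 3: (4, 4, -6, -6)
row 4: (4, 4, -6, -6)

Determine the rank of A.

Row reduce to echelon form.
R2 ← R2 − (1/3)·R1: [0, 0, 0, 0]
R3 ← R3 + (2/3)·R1: [0, 0, 0, 0]
R4 ← R4 + (2/3)·R1: [0, 0, 0, 0]
Echelon form has 1 nonzero row, so rank(A) = 1.

1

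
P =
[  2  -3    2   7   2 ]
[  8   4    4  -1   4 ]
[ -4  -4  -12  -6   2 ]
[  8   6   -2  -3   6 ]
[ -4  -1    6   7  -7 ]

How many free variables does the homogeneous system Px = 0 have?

Row reduce to echelon form.
R2 ← R2 − (4)·R1: [0, 16, -4, -29, -4]
R3 ← R3 + (2)·R1: [0, -10, -8, 8, 6]
R4 ← R4 − (4)·R1: [0, 18, -10, -31, -2]
R5 ← R5 + (2)·R1: [0, -7, 10, 21, -3]
R3 ← R3 + (5/8)·R2: [0, 0, -21/2, -81/8, 7/2]
R4 ← R4 − (9/8)·R2: [0, 0, -11/2, 13/8, 5/2]
R5 ← R5 + (7/16)·R2: [0, 0, 33/4, 133/16, -19/4]
R4 ← R4 − (11/21)·R3: [0, 0, 0, 97/14, 2/3]
R5 ← R5 + (11/14)·R3: [0, 0, 0, 5/14, -2]
R5 ← R5 − (5/97)·R4: [0, 0, 0, 0, -592/291]
5 nonzero rows, so rank(P) = 5.
P has 5 columns; by rank–nullity, nullity = 5 − 5 = 0.

0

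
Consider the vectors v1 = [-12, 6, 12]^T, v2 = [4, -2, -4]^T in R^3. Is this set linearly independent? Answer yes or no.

no

Form the matrix with these vectors as rows and row reduce.
R2 ← R2 + (1/3)·R1: [0, 0, 0]
1 nonzero row, so the 2 vectors span a space of dimension 1.
Since 1 < 2, the vectors are linearly dependent.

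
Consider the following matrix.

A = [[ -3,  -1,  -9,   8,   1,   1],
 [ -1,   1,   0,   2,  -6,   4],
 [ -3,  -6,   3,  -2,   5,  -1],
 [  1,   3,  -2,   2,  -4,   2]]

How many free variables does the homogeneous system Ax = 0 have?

2

Row reduce to echelon form.
R2 ← R2 − (1/3)·R1: [0, 4/3, 3, -2/3, -19/3, 11/3]
R3 ← R3 − R1: [0, -5, 12, -10, 4, -2]
R4 ← R4 + (1/3)·R1: [0, 8/3, -5, 14/3, -11/3, 7/3]
R3 ← R3 + (15/4)·R2: [0, 0, 93/4, -25/2, -79/4, 47/4]
R4 ← R4 − (2)·R2: [0, 0, -11, 6, 9, -5]
R4 ← R4 + (44/93)·R3: [0, 0, 0, 8/93, -32/93, 52/93]
4 nonzero rows, so rank(A) = 4.
A has 6 columns; by rank–nullity, nullity = 6 − 4 = 2.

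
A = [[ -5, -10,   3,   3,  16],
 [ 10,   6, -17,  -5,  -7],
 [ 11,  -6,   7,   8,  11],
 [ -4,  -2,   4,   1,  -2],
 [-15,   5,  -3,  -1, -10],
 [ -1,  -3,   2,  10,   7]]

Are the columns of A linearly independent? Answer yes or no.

Row reduce A to echelon form.
R2 ← R2 + (2)·R1: [0, -14, -11, 1, 25]
R3 ← R3 + (11/5)·R1: [0, -28, 68/5, 73/5, 231/5]
R4 ← R4 − (4/5)·R1: [0, 6, 8/5, -7/5, -74/5]
R5 ← R5 − (3)·R1: [0, 35, -12, -10, -58]
R6 ← R6 − (1/5)·R1: [0, -1, 7/5, 47/5, 19/5]
R3 ← R3 − (2)·R2: [0, 0, 178/5, 63/5, -19/5]
R4 ← R4 + (3/7)·R2: [0, 0, -109/35, -34/35, -143/35]
R5 ← R5 + (5/2)·R2: [0, 0, -79/2, -15/2, 9/2]
R6 ← R6 − (1/14)·R2: [0, 0, 153/70, 653/70, 141/70]
R4 ← R4 + (109/1246)·R3: [0, 0, 0, 163/1246, -5505/1246]
R5 ← R5 + (395/356)·R3: [0, 0, 0, 2307/356, 101/356]
R6 ← R6 − (153/2492)·R3: [0, 0, 0, 21319/2492, 5601/2492]
R5 ← R5 − (16149/326)·R4: [0, 0, 0, 0, 71441/326]
R6 ← R6 − (21319/326)·R4: [0, 0, 0, 0, 94923/326]
R6 ← R6 − (477/359)·R5: [0, 0, 0, 0, 0]
5 pivots among 5 columns.
Every column is a pivot column, so the columns are linearly independent.

yes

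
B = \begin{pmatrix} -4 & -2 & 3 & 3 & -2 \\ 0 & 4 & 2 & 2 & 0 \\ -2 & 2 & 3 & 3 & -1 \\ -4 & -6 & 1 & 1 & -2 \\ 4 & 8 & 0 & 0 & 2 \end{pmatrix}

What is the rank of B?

2

Row reduce to echelon form.
R3 ← R3 − (1/2)·R1: [0, 3, 3/2, 3/2, 0]
R4 ← R4 − R1: [0, -4, -2, -2, 0]
R5 ← R5 + R1: [0, 6, 3, 3, 0]
R3 ← R3 − (3/4)·R2: [0, 0, 0, 0, 0]
R4 ← R4 + R2: [0, 0, 0, 0, 0]
R5 ← R5 − (3/2)·R2: [0, 0, 0, 0, 0]
Echelon form has 2 nonzero rows, so rank(B) = 2.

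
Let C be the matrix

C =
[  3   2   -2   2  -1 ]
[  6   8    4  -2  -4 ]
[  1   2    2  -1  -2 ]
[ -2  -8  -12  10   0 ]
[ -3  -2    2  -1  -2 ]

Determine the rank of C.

3

Row reduce to echelon form.
R2 ← R2 − (2)·R1: [0, 4, 8, -6, -2]
R3 ← R3 − (1/3)·R1: [0, 4/3, 8/3, -5/3, -5/3]
R4 ← R4 + (2/3)·R1: [0, -20/3, -40/3, 34/3, -2/3]
R5 ← R5 + R1: [0, 0, 0, 1, -3]
R3 ← R3 − (1/3)·R2: [0, 0, 0, 1/3, -1]
R4 ← R4 + (5/3)·R2: [0, 0, 0, 4/3, -4]
R4 ← R4 − (4)·R3: [0, 0, 0, 0, 0]
R5 ← R5 − (3)·R3: [0, 0, 0, 0, 0]
Echelon form has 3 nonzero rows, so rank(C) = 3.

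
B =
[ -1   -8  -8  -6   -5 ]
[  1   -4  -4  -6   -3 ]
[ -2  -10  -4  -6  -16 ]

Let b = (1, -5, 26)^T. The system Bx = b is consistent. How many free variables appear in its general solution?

Row reduce the augmented matrix [B | b].
R2 ← R2 + R1: [0, -12, -12, -12, -8, -4]
R3 ← R3 − (2)·R1: [0, 6, 12, 6, -6, 24]
R3 ← R3 + (1/2)·R2: [0, 0, 6, 0, -10, 22]
The echelon form has 3 nonzero rows, and every pivot lies in the first 5 columns, so rank(B) = rank([B|b]) = 3.
The system is consistent.
Free variables = (unknowns) − (rank) = 5 − 3 = 2.

2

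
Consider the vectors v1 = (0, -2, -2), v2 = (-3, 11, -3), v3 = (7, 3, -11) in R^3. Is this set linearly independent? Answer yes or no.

yes

Form the matrix with these vectors as rows and row reduce.
Swap R1 ↔ R2
R3 ← R3 + (7/3)·R1: [0, 86/3, -18]
R3 ← R3 + (43/3)·R2: [0, 0, -140/3]
3 nonzero rows, so the 3 vectors span a space of dimension 3.
Since 3 = 3, the vectors are linearly independent.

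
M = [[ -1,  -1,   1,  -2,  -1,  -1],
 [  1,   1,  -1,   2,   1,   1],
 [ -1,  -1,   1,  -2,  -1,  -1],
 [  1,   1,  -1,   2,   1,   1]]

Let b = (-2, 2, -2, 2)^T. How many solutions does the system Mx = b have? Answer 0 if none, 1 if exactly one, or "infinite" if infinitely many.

Row reduce the augmented matrix [M | b].
R2 ← R2 + R1: [0, 0, 0, 0, 0, 0, 0]
R3 ← R3 − R1: [0, 0, 0, 0, 0, 0, 0]
R4 ← R4 + R1: [0, 0, 0, 0, 0, 0, 0]
The echelon form has 1 nonzero rows, and every pivot lies in the first 6 columns, so rank(M) = rank([M|b]) = 1.
The system is consistent.
rank = 1 < 6 unknowns, so there are infinitely many solutions.

infinite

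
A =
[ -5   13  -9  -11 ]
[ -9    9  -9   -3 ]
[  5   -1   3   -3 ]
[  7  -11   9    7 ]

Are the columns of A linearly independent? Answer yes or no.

Row reduce A to echelon form.
R2 ← R2 − (9/5)·R1: [0, -72/5, 36/5, 84/5]
R3 ← R3 + R1: [0, 12, -6, -14]
R4 ← R4 + (7/5)·R1: [0, 36/5, -18/5, -42/5]
R3 ← R3 + (5/6)·R2: [0, 0, 0, 0]
R4 ← R4 + (1/2)·R2: [0, 0, 0, 0]
2 pivots among 4 columns.
Only 2 < 4 pivot columns, so the columns are linearly dependent.

no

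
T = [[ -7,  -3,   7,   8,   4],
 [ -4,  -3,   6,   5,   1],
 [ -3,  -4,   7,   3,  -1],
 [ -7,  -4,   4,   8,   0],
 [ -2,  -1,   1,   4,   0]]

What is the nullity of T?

Row reduce to echelon form.
R2 ← R2 − (4/7)·R1: [0, -9/7, 2, 3/7, -9/7]
R3 ← R3 − (3/7)·R1: [0, -19/7, 4, -3/7, -19/7]
R4 ← R4 − R1: [0, -1, -3, 0, -4]
R5 ← R5 − (2/7)·R1: [0, -1/7, -1, 12/7, -8/7]
R3 ← R3 − (19/9)·R2: [0, 0, -2/9, -4/3, 0]
R4 ← R4 − (7/9)·R2: [0, 0, -41/9, -1/3, -3]
R5 ← R5 − (1/9)·R2: [0, 0, -11/9, 5/3, -1]
R4 ← R4 − (41/2)·R3: [0, 0, 0, 27, -3]
R5 ← R5 − (11/2)·R3: [0, 0, 0, 9, -1]
R5 ← R5 − (1/3)·R4: [0, 0, 0, 0, 0]
4 nonzero rows, so rank(T) = 4.
T has 5 columns; by rank–nullity, nullity = 5 − 4 = 1.

1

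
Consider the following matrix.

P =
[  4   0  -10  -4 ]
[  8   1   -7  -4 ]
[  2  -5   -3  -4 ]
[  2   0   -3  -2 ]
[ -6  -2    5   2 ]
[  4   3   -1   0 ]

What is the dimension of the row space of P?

4

Row reduce to echelon form.
R2 ← R2 − (2)·R1: [0, 1, 13, 4]
R3 ← R3 − (1/2)·R1: [0, -5, 2, -2]
R4 ← R4 − (1/2)·R1: [0, 0, 2, 0]
R5 ← R5 + (3/2)·R1: [0, -2, -10, -4]
R6 ← R6 − R1: [0, 3, 9, 4]
R3 ← R3 + (5)·R2: [0, 0, 67, 18]
R5 ← R5 + (2)·R2: [0, 0, 16, 4]
R6 ← R6 − (3)·R2: [0, 0, -30, -8]
R4 ← R4 − (2/67)·R3: [0, 0, 0, -36/67]
R5 ← R5 − (16/67)·R3: [0, 0, 0, -20/67]
R6 ← R6 + (30/67)·R3: [0, 0, 0, 4/67]
R5 ← R5 − (5/9)·R4: [0, 0, 0, 0]
R6 ← R6 + (1/9)·R4: [0, 0, 0, 0]
Echelon form has 4 nonzero rows, so rank(P) = 4.
The row space has dimension equal to the rank: 4.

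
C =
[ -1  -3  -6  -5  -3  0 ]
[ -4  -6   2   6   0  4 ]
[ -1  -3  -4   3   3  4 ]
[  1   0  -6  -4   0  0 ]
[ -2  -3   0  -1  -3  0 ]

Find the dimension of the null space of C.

3

Row reduce to echelon form.
R2 ← R2 − (4)·R1: [0, 6, 26, 26, 12, 4]
R3 ← R3 − R1: [0, 0, 2, 8, 6, 4]
R4 ← R4 + R1: [0, -3, -12, -9, -3, 0]
R5 ← R5 − (2)·R1: [0, 3, 12, 9, 3, 0]
R4 ← R4 + (1/2)·R2: [0, 0, 1, 4, 3, 2]
R5 ← R5 − (1/2)·R2: [0, 0, -1, -4, -3, -2]
R4 ← R4 − (1/2)·R3: [0, 0, 0, 0, 0, 0]
R5 ← R5 + (1/2)·R3: [0, 0, 0, 0, 0, 0]
3 nonzero rows, so rank(C) = 3.
C has 6 columns; by rank–nullity, nullity = 6 − 3 = 3.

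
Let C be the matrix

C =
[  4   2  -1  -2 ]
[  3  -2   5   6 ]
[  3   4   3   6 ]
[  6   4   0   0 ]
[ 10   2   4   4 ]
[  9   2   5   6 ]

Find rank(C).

Row reduce to echelon form.
R2 ← R2 − (3/4)·R1: [0, -7/2, 23/4, 15/2]
R3 ← R3 − (3/4)·R1: [0, 5/2, 15/4, 15/2]
R4 ← R4 − (3/2)·R1: [0, 1, 3/2, 3]
R5 ← R5 − (5/2)·R1: [0, -3, 13/2, 9]
R6 ← R6 − (9/4)·R1: [0, -5/2, 29/4, 21/2]
R3 ← R3 + (5/7)·R2: [0, 0, 55/7, 90/7]
R4 ← R4 + (2/7)·R2: [0, 0, 22/7, 36/7]
R5 ← R5 − (6/7)·R2: [0, 0, 11/7, 18/7]
R6 ← R6 − (5/7)·R2: [0, 0, 22/7, 36/7]
R4 ← R4 − (2/5)·R3: [0, 0, 0, 0]
R5 ← R5 − (1/5)·R3: [0, 0, 0, 0]
R6 ← R6 − (2/5)·R3: [0, 0, 0, 0]
Echelon form has 3 nonzero rows, so rank(C) = 3.

3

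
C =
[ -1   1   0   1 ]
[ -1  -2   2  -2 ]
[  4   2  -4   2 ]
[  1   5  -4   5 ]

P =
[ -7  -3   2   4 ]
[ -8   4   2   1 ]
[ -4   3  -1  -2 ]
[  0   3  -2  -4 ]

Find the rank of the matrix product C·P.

2

First compute CP:
[[ -1,  10,  -2,  -7],
 [ 15,  -5,  -4,  -2],
 [-28, -10,  12,  18],
 [-31,  20,   6,  -3]]
Now row reduce the product.
R2 ← R2 + (15)·R1: [0, 145, -34, -107]
R3 ← R3 − (28)·R1: [0, -290, 68, 214]
R4 ← R4 − (31)·R1: [0, -290, 68, 214]
R3 ← R3 + (2)·R2: [0, 0, 0, 0]
R4 ← R4 + (2)·R2: [0, 0, 0, 0]
2 nonzero rows, so rank(CP) = 2.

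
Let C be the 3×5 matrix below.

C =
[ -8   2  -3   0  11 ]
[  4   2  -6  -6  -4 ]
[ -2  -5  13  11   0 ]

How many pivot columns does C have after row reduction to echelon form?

Row reduce to echelon form.
R2 ← R2 + (1/2)·R1: [0, 3, -15/2, -6, 3/2]
R3 ← R3 − (1/4)·R1: [0, -11/2, 55/4, 11, -11/4]
R3 ← R3 + (11/6)·R2: [0, 0, 0, 0, 0]
Echelon form has 2 nonzero rows, so rank(C) = 2.
Each nonzero row contributes one pivot column: 2 pivot columns.

2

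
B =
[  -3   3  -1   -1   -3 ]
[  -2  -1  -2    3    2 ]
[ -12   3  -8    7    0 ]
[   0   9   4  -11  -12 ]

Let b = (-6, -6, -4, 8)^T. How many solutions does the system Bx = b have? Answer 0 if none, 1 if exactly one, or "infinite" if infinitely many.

0

Row reduce the augmented matrix [B | b].
R2 ← R2 − (2/3)·R1: [0, -3, -4/3, 11/3, 4, -2]
R3 ← R3 − (4)·R1: [0, -9, -4, 11, 12, 20]
R3 ← R3 − (3)·R2: [0, 0, 0, 0, 0, 26]
R4 ← R4 + (3)·R2: [0, 0, 0, 0, 0, 2]
R4 ← R4 − (1/13)·R3: [0, 0, 0, 0, 0, 0]
The echelon form has 3 nonzero rows; the last pivot sits in the augmented column, so rank(B) = 2 but rank([B|b]) = 3.
Since the ranks differ, the system is inconsistent.
It has no solutions.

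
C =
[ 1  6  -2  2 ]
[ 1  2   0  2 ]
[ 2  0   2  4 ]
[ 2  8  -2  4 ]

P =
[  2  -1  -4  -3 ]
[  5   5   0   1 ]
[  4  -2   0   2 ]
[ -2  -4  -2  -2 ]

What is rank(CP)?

First compute CP:
[[ 20,  25,  -8,  -5],
 [  8,   1,  -8,  -5],
 [  4, -22, -16, -10],
 [ 28,  26, -16, -10]]
Now row reduce the product.
R2 ← R2 − (2/5)·R1: [0, -9, -24/5, -3]
R3 ← R3 − (1/5)·R1: [0, -27, -72/5, -9]
R4 ← R4 − (7/5)·R1: [0, -9, -24/5, -3]
R3 ← R3 − (3)·R2: [0, 0, 0, 0]
R4 ← R4 − R2: [0, 0, 0, 0]
2 nonzero rows, so rank(CP) = 2.

2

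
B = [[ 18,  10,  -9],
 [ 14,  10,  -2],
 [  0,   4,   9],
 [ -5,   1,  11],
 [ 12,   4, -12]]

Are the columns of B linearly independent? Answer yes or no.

Row reduce B to echelon form.
R2 ← R2 − (7/9)·R1: [0, 20/9, 5]
R4 ← R4 + (5/18)·R1: [0, 34/9, 17/2]
R5 ← R5 − (2/3)·R1: [0, -8/3, -6]
R3 ← R3 − (9/5)·R2: [0, 0, 0]
R4 ← R4 − (17/10)·R2: [0, 0, 0]
R5 ← R5 + (6/5)·R2: [0, 0, 0]
2 pivots among 3 columns.
Only 2 < 3 pivot columns, so the columns are linearly dependent.

no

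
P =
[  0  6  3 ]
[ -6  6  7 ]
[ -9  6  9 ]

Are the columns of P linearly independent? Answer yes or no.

Row reduce P to echelon form.
Swap R1 ↔ R2
R3 ← R3 − (3/2)·R1: [0, -3, -3/2]
R3 ← R3 + (1/2)·R2: [0, 0, 0]
2 pivots among 3 columns.
Only 2 < 3 pivot columns, so the columns are linearly dependent.

no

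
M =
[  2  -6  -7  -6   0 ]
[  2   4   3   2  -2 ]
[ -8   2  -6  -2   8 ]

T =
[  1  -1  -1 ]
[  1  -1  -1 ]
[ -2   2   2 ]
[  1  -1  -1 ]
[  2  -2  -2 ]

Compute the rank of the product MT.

First compute MT:
[[  4,  -4,  -4],
 [ -2,   2,   2],
 [ 20, -20, -20]]
Now row reduce the product.
R2 ← R2 + (1/2)·R1: [0, 0, 0]
R3 ← R3 − (5)·R1: [0, 0, 0]
1 nonzero row, so rank(MT) = 1.

1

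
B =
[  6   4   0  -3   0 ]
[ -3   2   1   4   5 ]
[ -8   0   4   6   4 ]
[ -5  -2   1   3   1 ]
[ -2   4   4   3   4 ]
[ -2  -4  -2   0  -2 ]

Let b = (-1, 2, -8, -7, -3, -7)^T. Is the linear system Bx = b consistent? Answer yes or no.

Row reduce the augmented matrix [B | b].
R2 ← R2 + (1/2)·R1: [0, 4, 1, 5/2, 5, 3/2]
R3 ← R3 + (4/3)·R1: [0, 16/3, 4, 2, 4, -28/3]
R4 ← R4 + (5/6)·R1: [0, 4/3, 1, 1/2, 1, -47/6]
R5 ← R5 + (1/3)·R1: [0, 16/3, 4, 2, 4, -10/3]
R6 ← R6 + (1/3)·R1: [0, -8/3, -2, -1, -2, -22/3]
R3 ← R3 − (4/3)·R2: [0, 0, 8/3, -4/3, -8/3, -34/3]
R4 ← R4 − (1/3)·R2: [0, 0, 2/3, -1/3, -2/3, -25/3]
R5 ← R5 − (4/3)·R2: [0, 0, 8/3, -4/3, -8/3, -16/3]
R6 ← R6 + (2/3)·R2: [0, 0, -4/3, 2/3, 4/3, -19/3]
R4 ← R4 − (1/4)·R3: [0, 0, 0, 0, 0, -11/2]
R5 ← R5 − R3: [0, 0, 0, 0, 0, 6]
R6 ← R6 + (1/2)·R3: [0, 0, 0, 0, 0, -12]
R5 ← R5 + (12/11)·R4: [0, 0, 0, 0, 0, 0]
R6 ← R6 − (24/11)·R4: [0, 0, 0, 0, 0, 0]
The echelon form has 4 nonzero rows; the last pivot sits in the augmented column, so rank(B) = 3 but rank([B|b]) = 4.
Since the ranks differ, the system is inconsistent.

no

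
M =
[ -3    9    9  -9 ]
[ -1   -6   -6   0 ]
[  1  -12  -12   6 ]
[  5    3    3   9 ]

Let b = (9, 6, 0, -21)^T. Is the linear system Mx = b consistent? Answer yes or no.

yes

Row reduce the augmented matrix [M | b].
R2 ← R2 − (1/3)·R1: [0, -9, -9, 3, 3]
R3 ← R3 + (1/3)·R1: [0, -9, -9, 3, 3]
R4 ← R4 + (5/3)·R1: [0, 18, 18, -6, -6]
R3 ← R3 − R2: [0, 0, 0, 0, 0]
R4 ← R4 + (2)·R2: [0, 0, 0, 0, 0]
The echelon form has 2 nonzero rows, and every pivot lies in the first 4 columns, so rank(M) = rank([M|b]) = 2.
The system is consistent.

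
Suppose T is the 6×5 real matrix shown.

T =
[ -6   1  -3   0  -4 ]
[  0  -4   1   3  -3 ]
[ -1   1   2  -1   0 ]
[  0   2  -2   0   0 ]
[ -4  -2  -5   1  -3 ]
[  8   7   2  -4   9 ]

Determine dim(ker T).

1

Row reduce to echelon form.
R3 ← R3 − (1/6)·R1: [0, 5/6, 5/2, -1, 2/3]
R5 ← R5 − (2/3)·R1: [0, -8/3, -3, 1, -1/3]
R6 ← R6 + (4/3)·R1: [0, 25/3, -2, -4, 11/3]
R3 ← R3 + (5/24)·R2: [0, 0, 65/24, -3/8, 1/24]
R4 ← R4 + (1/2)·R2: [0, 0, -3/2, 3/2, -3/2]
R5 ← R5 − (2/3)·R2: [0, 0, -11/3, -1, 5/3]
R6 ← R6 + (25/12)·R2: [0, 0, 1/12, 9/4, -31/12]
R4 ← R4 + (36/65)·R3: [0, 0, 0, 84/65, -96/65]
R5 ← R5 + (88/65)·R3: [0, 0, 0, -98/65, 112/65]
R6 ← R6 − (2/65)·R3: [0, 0, 0, 147/65, -168/65]
R5 ← R5 + (7/6)·R4: [0, 0, 0, 0, 0]
R6 ← R6 − (7/4)·R4: [0, 0, 0, 0, 0]
4 nonzero rows, so rank(T) = 4.
T has 5 columns; by rank–nullity, nullity = 5 − 4 = 1.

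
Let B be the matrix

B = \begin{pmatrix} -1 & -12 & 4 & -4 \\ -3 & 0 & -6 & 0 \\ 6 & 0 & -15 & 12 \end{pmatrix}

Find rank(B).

3

Row reduce to echelon form.
R2 ← R2 − (3)·R1: [0, 36, -18, 12]
R3 ← R3 + (6)·R1: [0, -72, 9, -12]
R3 ← R3 + (2)·R2: [0, 0, -27, 12]
Echelon form has 3 nonzero rows, so rank(B) = 3.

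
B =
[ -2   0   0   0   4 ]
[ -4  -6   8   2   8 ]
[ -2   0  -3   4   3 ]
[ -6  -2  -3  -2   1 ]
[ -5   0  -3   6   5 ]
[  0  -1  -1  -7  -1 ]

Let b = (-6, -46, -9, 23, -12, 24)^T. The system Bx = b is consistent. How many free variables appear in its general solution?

0

Row reduce the augmented matrix [B | b].
R2 ← R2 − (2)·R1: [0, -6, 8, 2, 0, -34]
R3 ← R3 − R1: [0, 0, -3, 4, -1, -3]
R4 ← R4 − (3)·R1: [0, -2, -3, -2, -11, 41]
R5 ← R5 − (5/2)·R1: [0, 0, -3, 6, -5, 3]
R4 ← R4 − (1/3)·R2: [0, 0, -17/3, -8/3, -11, 157/3]
R6 ← R6 − (1/6)·R2: [0, 0, -7/3, -22/3, -1, 89/3]
R4 ← R4 − (17/9)·R3: [0, 0, 0, -92/9, -82/9, 58]
R5 ← R5 − R3: [0, 0, 0, 2, -4, 6]
R6 ← R6 − (7/9)·R3: [0, 0, 0, -94/9, -2/9, 32]
R5 ← R5 + (9/46)·R4: [0, 0, 0, 0, -133/23, 399/23]
R6 ← R6 − (47/46)·R4: [0, 0, 0, 0, 209/23, -627/23]
R6 ← R6 + (11/7)·R5: [0, 0, 0, 0, 0, 0]
The echelon form has 5 nonzero rows, and every pivot lies in the first 5 columns, so rank(B) = rank([B|b]) = 5.
The system is consistent.
Free variables = (unknowns) − (rank) = 5 − 5 = 0.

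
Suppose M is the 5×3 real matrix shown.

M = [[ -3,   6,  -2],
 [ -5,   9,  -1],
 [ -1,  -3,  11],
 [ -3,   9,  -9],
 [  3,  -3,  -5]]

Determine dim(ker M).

1

Row reduce to echelon form.
R2 ← R2 − (5/3)·R1: [0, -1, 7/3]
R3 ← R3 − (1/3)·R1: [0, -5, 35/3]
R4 ← R4 − R1: [0, 3, -7]
R5 ← R5 + R1: [0, 3, -7]
R3 ← R3 − (5)·R2: [0, 0, 0]
R4 ← R4 + (3)·R2: [0, 0, 0]
R5 ← R5 + (3)·R2: [0, 0, 0]
2 nonzero rows, so rank(M) = 2.
M has 3 columns; by rank–nullity, nullity = 3 − 2 = 1.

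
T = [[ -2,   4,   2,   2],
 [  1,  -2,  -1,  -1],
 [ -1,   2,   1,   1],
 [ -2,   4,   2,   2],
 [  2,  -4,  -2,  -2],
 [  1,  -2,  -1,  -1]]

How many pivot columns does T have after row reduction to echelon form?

Row reduce to echelon form.
R2 ← R2 + (1/2)·R1: [0, 0, 0, 0]
R3 ← R3 − (1/2)·R1: [0, 0, 0, 0]
R4 ← R4 − R1: [0, 0, 0, 0]
R5 ← R5 + R1: [0, 0, 0, 0]
R6 ← R6 + (1/2)·R1: [0, 0, 0, 0]
Echelon form has 1 nonzero row, so rank(T) = 1.
Each nonzero row contributes one pivot column: 1 pivot columns.

1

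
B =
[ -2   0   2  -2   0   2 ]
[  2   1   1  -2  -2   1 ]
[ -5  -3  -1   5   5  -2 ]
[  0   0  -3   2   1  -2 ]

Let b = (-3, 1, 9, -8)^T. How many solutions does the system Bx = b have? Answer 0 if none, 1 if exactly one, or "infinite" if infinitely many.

Row reduce the augmented matrix [B | b].
R2 ← R2 + R1: [0, 1, 3, -4, -2, 3, -2]
R3 ← R3 − (5/2)·R1: [0, -3, -6, 10, 5, -7, 33/2]
R3 ← R3 + (3)·R2: [0, 0, 3, -2, -1, 2, 21/2]
R4 ← R4 + R3: [0, 0, 0, 0, 0, 0, 5/2]
The echelon form has 4 nonzero rows; the last pivot sits in the augmented column, so rank(B) = 3 but rank([B|b]) = 4.
Since the ranks differ, the system is inconsistent.
It has no solutions.

0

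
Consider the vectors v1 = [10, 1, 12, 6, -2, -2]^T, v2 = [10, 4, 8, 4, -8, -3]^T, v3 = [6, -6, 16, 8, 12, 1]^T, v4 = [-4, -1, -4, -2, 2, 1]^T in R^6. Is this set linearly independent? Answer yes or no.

Form the matrix with these vectors as rows and row reduce.
R2 ← R2 − R1: [0, 3, -4, -2, -6, -1]
R3 ← R3 − (3/5)·R1: [0, -33/5, 44/5, 22/5, 66/5, 11/5]
R4 ← R4 + (2/5)·R1: [0, -3/5, 4/5, 2/5, 6/5, 1/5]
R3 ← R3 + (11/5)·R2: [0, 0, 0, 0, 0, 0]
R4 ← R4 + (1/5)·R2: [0, 0, 0, 0, 0, 0]
2 nonzero rows, so the 4 vectors span a space of dimension 2.
Since 2 < 4, the vectors are linearly dependent.

no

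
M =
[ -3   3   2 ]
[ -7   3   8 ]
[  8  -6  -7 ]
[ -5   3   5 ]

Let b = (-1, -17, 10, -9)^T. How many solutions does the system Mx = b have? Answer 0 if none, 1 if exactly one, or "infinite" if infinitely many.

Row reduce the augmented matrix [M | b].
R2 ← R2 − (7/3)·R1: [0, -4, 10/3, -44/3]
R3 ← R3 + (8/3)·R1: [0, 2, -5/3, 22/3]
R4 ← R4 − (5/3)·R1: [0, -2, 5/3, -22/3]
R3 ← R3 + (1/2)·R2: [0, 0, 0, 0]
R4 ← R4 − (1/2)·R2: [0, 0, 0, 0]
The echelon form has 2 nonzero rows, and every pivot lies in the first 3 columns, so rank(M) = rank([M|b]) = 2.
The system is consistent.
rank = 2 < 3 unknowns, so there are infinitely many solutions.

infinite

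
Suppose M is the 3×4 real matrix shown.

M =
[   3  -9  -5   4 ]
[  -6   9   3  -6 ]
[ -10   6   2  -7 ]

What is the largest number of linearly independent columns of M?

3

Row reduce to echelon form.
R2 ← R2 + (2)·R1: [0, -9, -7, 2]
R3 ← R3 + (10/3)·R1: [0, -24, -44/3, 19/3]
R3 ← R3 − (8/3)·R2: [0, 0, 4, 1]
Echelon form has 3 nonzero rows, so rank(M) = 3.
The rank gives the maximum number of linearly independent columns: 3.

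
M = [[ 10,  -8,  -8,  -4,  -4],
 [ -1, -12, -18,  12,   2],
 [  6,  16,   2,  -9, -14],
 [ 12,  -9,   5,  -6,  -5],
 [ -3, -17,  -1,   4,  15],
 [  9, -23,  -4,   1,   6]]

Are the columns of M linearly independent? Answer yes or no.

Row reduce M to echelon form.
R2 ← R2 + (1/10)·R1: [0, -64/5, -94/5, 58/5, 8/5]
R3 ← R3 − (3/5)·R1: [0, 104/5, 34/5, -33/5, -58/5]
R4 ← R4 − (6/5)·R1: [0, 3/5, 73/5, -6/5, -1/5]
R5 ← R5 + (3/10)·R1: [0, -97/5, -17/5, 14/5, 69/5]
R6 ← R6 − (9/10)·R1: [0, -79/5, 16/5, 23/5, 48/5]
R3 ← R3 + (13/8)·R2: [0, 0, -95/4, 49/4, -9]
R4 ← R4 + (3/64)·R2: [0, 0, 439/32, -21/32, -1/8]
R5 ← R5 − (97/64)·R2: [0, 0, 803/32, -473/32, 91/8]
R6 ← R6 − (79/64)·R2: [0, 0, 845/32, -311/32, 61/8]
R4 ← R4 + (439/760)·R3: [0, 0, 0, 4879/760, -2023/380]
R5 ← R5 + (803/760)·R3: [0, 0, 0, -1397/760, 709/380]
R6 ← R6 + (169/152)·R3: [0, 0, 0, 593/152, -181/76]
R5 ← R5 + (1397/4879)·R4: [0, 0, 0, 0, 14/41]
R6 ← R6 − (2965/4879)·R4: [0, 0, 0, 0, 35/41]
R6 ← R6 − (5/2)·R5: [0, 0, 0, 0, 0]
5 pivots among 5 columns.
Every column is a pivot column, so the columns are linearly independent.

yes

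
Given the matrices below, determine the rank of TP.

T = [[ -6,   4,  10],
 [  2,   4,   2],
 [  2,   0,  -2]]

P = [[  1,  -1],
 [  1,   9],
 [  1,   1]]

2

First compute TP:
[[  8,  52],
 [  8,  36],
 [  0,  -4]]
Now row reduce the product.
R2 ← R2 − R1: [0, -16]
R3 ← R3 − (1/4)·R2: [0, 0]
2 nonzero rows, so rank(TP) = 2.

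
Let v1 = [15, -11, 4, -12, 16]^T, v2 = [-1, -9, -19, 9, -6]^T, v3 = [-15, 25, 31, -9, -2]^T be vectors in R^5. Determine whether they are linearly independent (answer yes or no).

yes

Form the matrix with these vectors as rows and row reduce.
R2 ← R2 + (1/15)·R1: [0, -146/15, -281/15, 41/5, -74/15]
R3 ← R3 + R1: [0, 14, 35, -21, 14]
R3 ← R3 + (105/73)·R2: [0, 0, 588/73, -672/73, 504/73]
3 nonzero rows, so the 3 vectors span a space of dimension 3.
Since 3 = 3, the vectors are linearly independent.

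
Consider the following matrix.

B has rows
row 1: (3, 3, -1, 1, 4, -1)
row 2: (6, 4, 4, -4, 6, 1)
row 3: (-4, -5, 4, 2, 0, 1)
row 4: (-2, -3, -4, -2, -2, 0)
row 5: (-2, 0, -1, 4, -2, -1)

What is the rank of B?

4

Row reduce to echelon form.
R2 ← R2 − (2)·R1: [0, -2, 6, -6, -2, 3]
R3 ← R3 + (4/3)·R1: [0, -1, 8/3, 10/3, 16/3, -1/3]
R4 ← R4 + (2/3)·R1: [0, -1, -14/3, -4/3, 2/3, -2/3]
R5 ← R5 + (2/3)·R1: [0, 2, -5/3, 14/3, 2/3, -5/3]
R3 ← R3 − (1/2)·R2: [0, 0, -1/3, 19/3, 19/3, -11/6]
R4 ← R4 − (1/2)·R2: [0, 0, -23/3, 5/3, 5/3, -13/6]
R5 ← R5 + R2: [0, 0, 13/3, -4/3, -4/3, 4/3]
R4 ← R4 − (23)·R3: [0, 0, 0, -144, -144, 40]
R5 ← R5 + (13)·R3: [0, 0, 0, 81, 81, -45/2]
R5 ← R5 + (9/16)·R4: [0, 0, 0, 0, 0, 0]
Echelon form has 4 nonzero rows, so rank(B) = 4.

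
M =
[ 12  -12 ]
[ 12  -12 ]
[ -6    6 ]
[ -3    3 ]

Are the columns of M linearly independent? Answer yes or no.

no

Row reduce M to echelon form.
R2 ← R2 − R1: [0, 0]
R3 ← R3 + (1/2)·R1: [0, 0]
R4 ← R4 + (1/4)·R1: [0, 0]
1 pivot among 2 columns.
Only 1 < 2 pivot columns, so the columns are linearly dependent.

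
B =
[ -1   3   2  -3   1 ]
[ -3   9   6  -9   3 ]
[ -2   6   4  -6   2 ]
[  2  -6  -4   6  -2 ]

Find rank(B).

Row reduce to echelon form.
R2 ← R2 − (3)·R1: [0, 0, 0, 0, 0]
R3 ← R3 − (2)·R1: [0, 0, 0, 0, 0]
R4 ← R4 + (2)·R1: [0, 0, 0, 0, 0]
Echelon form has 1 nonzero row, so rank(B) = 1.

1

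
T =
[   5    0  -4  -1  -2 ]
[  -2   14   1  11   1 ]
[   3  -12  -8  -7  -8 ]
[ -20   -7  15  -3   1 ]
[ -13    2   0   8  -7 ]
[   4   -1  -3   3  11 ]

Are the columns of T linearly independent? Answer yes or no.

Row reduce T to echelon form.
R2 ← R2 + (2/5)·R1: [0, 14, -3/5, 53/5, 1/5]
R3 ← R3 − (3/5)·R1: [0, -12, -28/5, -32/5, -34/5]
R4 ← R4 + (4)·R1: [0, -7, -1, -7, -7]
R5 ← R5 + (13/5)·R1: [0, 2, -52/5, 27/5, -61/5]
R6 ← R6 − (4/5)·R1: [0, -1, 1/5, 19/5, 63/5]
R3 ← R3 + (6/7)·R2: [0, 0, -214/35, 94/35, -232/35]
R4 ← R4 + (1/2)·R2: [0, 0, -13/10, -17/10, -69/10]
R5 ← R5 − (1/7)·R2: [0, 0, -361/35, 136/35, -428/35]
R6 ← R6 + (1/14)·R2: [0, 0, 11/70, 319/70, 883/70]
R4 ← R4 − (91/428)·R3: [0, 0, 0, -243/107, -1175/214]
R5 ← R5 − (361/214)·R3: [0, 0, 0, -69/107, -112/107]
R6 ← R6 + (11/428)·R3: [0, 0, 0, 495/107, 2663/214]
R5 ← R5 − (23/81)·R4: [0, 0, 0, 0, 83/162]
R6 ← R6 + (55/27)·R4: [0, 0, 0, 0, 34/27]
R6 ← R6 − (204/83)·R5: [0, 0, 0, 0, 0]
5 pivots among 5 columns.
Every column is a pivot column, so the columns are linearly independent.

yes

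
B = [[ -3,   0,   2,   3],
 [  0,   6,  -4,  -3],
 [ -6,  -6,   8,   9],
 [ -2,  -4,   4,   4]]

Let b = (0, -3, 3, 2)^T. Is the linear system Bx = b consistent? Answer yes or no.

Row reduce the augmented matrix [B | b].
R3 ← R3 − (2)·R1: [0, -6, 4, 3, 3]
R4 ← R4 − (2/3)·R1: [0, -4, 8/3, 2, 2]
R3 ← R3 + R2: [0, 0, 0, 0, 0]
R4 ← R4 + (2/3)·R2: [0, 0, 0, 0, 0]
The echelon form has 2 nonzero rows, and every pivot lies in the first 4 columns, so rank(B) = rank([B|b]) = 2.
The system is consistent.

yes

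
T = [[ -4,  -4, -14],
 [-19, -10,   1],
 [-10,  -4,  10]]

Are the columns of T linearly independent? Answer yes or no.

no

Row reduce T to echelon form.
R2 ← R2 − (19/4)·R1: [0, 9, 135/2]
R3 ← R3 − (5/2)·R1: [0, 6, 45]
R3 ← R3 − (2/3)·R2: [0, 0, 0]
2 pivots among 3 columns.
Only 2 < 3 pivot columns, so the columns are linearly dependent.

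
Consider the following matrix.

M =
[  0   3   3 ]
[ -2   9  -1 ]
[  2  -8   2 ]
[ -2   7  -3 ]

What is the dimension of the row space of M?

2

Row reduce to echelon form.
Swap R1 ↔ R2
R3 ← R3 + R1: [0, 1, 1]
R4 ← R4 − R1: [0, -2, -2]
R3 ← R3 − (1/3)·R2: [0, 0, 0]
R4 ← R4 + (2/3)·R2: [0, 0, 0]
Echelon form has 2 nonzero rows, so rank(M) = 2.
The row space has dimension equal to the rank: 2.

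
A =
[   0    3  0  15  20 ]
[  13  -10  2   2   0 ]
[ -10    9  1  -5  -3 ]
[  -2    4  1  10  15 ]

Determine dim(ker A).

1

Row reduce to echelon form.
Swap R1 ↔ R2
R3 ← R3 + (10/13)·R1: [0, 17/13, 33/13, -45/13, -3]
R4 ← R4 + (2/13)·R1: [0, 32/13, 17/13, 134/13, 15]
R3 ← R3 − (17/39)·R2: [0, 0, 33/13, -10, -457/39]
R4 ← R4 − (32/39)·R2: [0, 0, 17/13, -2, -55/39]
R4 ← R4 − (17/33)·R3: [0, 0, 0, 104/33, 458/99]
4 nonzero rows, so rank(A) = 4.
A has 5 columns; by rank–nullity, nullity = 5 − 4 = 1.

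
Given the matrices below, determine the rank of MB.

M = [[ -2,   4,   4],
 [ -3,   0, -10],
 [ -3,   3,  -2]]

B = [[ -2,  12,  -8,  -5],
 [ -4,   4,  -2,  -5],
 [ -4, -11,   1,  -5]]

2

First compute MB:
[[-28, -52,  12, -30],
 [ 46,  74,  14,  65],
 [  2,  -2,  16,  10]]
Now row reduce the product.
R2 ← R2 + (23/14)·R1: [0, -80/7, 236/7, 110/7]
R3 ← R3 + (1/14)·R1: [0, -40/7, 118/7, 55/7]
R3 ← R3 − (1/2)·R2: [0, 0, 0, 0]
2 nonzero rows, so rank(MB) = 2.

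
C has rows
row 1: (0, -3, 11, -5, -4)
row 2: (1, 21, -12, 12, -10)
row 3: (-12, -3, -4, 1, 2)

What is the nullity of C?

Row reduce to echelon form.
Swap R1 ↔ R2
R3 ← R3 + (12)·R1: [0, 249, -148, 145, -118]
R3 ← R3 + (83)·R2: [0, 0, 765, -270, -450]
3 nonzero rows, so rank(C) = 3.
C has 5 columns; by rank–nullity, nullity = 5 − 3 = 2.

2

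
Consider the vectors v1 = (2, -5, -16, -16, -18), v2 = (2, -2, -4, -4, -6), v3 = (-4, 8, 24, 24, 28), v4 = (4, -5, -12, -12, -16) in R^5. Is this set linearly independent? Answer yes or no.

no

Form the matrix with these vectors as rows and row reduce.
R2 ← R2 − R1: [0, 3, 12, 12, 12]
R3 ← R3 + (2)·R1: [0, -2, -8, -8, -8]
R4 ← R4 − (2)·R1: [0, 5, 20, 20, 20]
R3 ← R3 + (2/3)·R2: [0, 0, 0, 0, 0]
R4 ← R4 − (5/3)·R2: [0, 0, 0, 0, 0]
2 nonzero rows, so the 4 vectors span a space of dimension 2.
Since 2 < 4, the vectors are linearly dependent.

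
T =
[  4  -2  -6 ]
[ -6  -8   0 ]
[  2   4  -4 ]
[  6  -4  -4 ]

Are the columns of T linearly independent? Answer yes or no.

Row reduce T to echelon form.
R2 ← R2 + (3/2)·R1: [0, -11, -9]
R3 ← R3 − (1/2)·R1: [0, 5, -1]
R4 ← R4 − (3/2)·R1: [0, -1, 5]
R3 ← R3 + (5/11)·R2: [0, 0, -56/11]
R4 ← R4 − (1/11)·R2: [0, 0, 64/11]
R4 ← R4 + (8/7)·R3: [0, 0, 0]
3 pivots among 3 columns.
Every column is a pivot column, so the columns are linearly independent.

yes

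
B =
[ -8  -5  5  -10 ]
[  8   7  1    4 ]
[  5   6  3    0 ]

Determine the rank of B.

3

Row reduce to echelon form.
R2 ← R2 + R1: [0, 2, 6, -6]
R3 ← R3 + (5/8)·R1: [0, 23/8, 49/8, -25/4]
R3 ← R3 − (23/16)·R2: [0, 0, -5/2, 19/8]
Echelon form has 3 nonzero rows, so rank(B) = 3.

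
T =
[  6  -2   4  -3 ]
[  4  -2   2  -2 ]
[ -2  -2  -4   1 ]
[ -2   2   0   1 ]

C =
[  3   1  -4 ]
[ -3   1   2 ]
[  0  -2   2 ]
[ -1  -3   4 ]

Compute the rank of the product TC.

First compute TC:
[[ 27,   5, -32],
 [ 20,   4, -24],
 [ -1,   1,   0],
 [-13,  -3,  16]]
Now row reduce the product.
R2 ← R2 − (20/27)·R1: [0, 8/27, -8/27]
R3 ← R3 + (1/27)·R1: [0, 32/27, -32/27]
R4 ← R4 + (13/27)·R1: [0, -16/27, 16/27]
R3 ← R3 − (4)·R2: [0, 0, 0]
R4 ← R4 + (2)·R2: [0, 0, 0]
2 nonzero rows, so rank(TC) = 2.

2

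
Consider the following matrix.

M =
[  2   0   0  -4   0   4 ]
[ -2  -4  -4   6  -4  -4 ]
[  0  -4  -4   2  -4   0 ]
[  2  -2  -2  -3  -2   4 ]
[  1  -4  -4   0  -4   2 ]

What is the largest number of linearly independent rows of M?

2

Row reduce to echelon form.
R2 ← R2 + R1: [0, -4, -4, 2, -4, 0]
R4 ← R4 − R1: [0, -2, -2, 1, -2, 0]
R5 ← R5 − (1/2)·R1: [0, -4, -4, 2, -4, 0]
R3 ← R3 − R2: [0, 0, 0, 0, 0, 0]
R4 ← R4 − (1/2)·R2: [0, 0, 0, 0, 0, 0]
R5 ← R5 − R2: [0, 0, 0, 0, 0, 0]
Echelon form has 2 nonzero rows, so rank(M) = 2.
The rank gives the maximum number of linearly independent rows: 2.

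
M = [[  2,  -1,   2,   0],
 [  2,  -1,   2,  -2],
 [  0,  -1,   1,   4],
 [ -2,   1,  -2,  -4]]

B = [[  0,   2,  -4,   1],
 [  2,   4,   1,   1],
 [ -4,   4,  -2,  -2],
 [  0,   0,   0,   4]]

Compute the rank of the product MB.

First compute MB:
[[-10,   8, -13,  -3],
 [-10,   8, -13, -11],
 [ -6,   0,  -3,  13],
 [ 10,  -8,  13, -13]]
Now row reduce the product.
R2 ← R2 − R1: [0, 0, 0, -8]
R3 ← R3 − (3/5)·R1: [0, -24/5, 24/5, 74/5]
R4 ← R4 + R1: [0, 0, 0, -16]
Swap R2 ↔ R3
R4 ← R4 − (2)·R3: [0, 0, 0, 0]
3 nonzero rows, so rank(MB) = 3.

3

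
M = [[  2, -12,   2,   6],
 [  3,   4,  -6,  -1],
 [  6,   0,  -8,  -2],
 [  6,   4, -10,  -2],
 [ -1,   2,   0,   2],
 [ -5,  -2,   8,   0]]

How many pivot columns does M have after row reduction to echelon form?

3

Row reduce to echelon form.
R2 ← R2 − (3/2)·R1: [0, 22, -9, -10]
R3 ← R3 − (3)·R1: [0, 36, -14, -20]
R4 ← R4 − (3)·R1: [0, 40, -16, -20]
R5 ← R5 + (1/2)·R1: [0, -4, 1, 5]
R6 ← R6 + (5/2)·R1: [0, -32, 13, 15]
R3 ← R3 − (18/11)·R2: [0, 0, 8/11, -40/11]
R4 ← R4 − (20/11)·R2: [0, 0, 4/11, -20/11]
R5 ← R5 + (2/11)·R2: [0, 0, -7/11, 35/11]
R6 ← R6 + (16/11)·R2: [0, 0, -1/11, 5/11]
R4 ← R4 − (1/2)·R3: [0, 0, 0, 0]
R5 ← R5 + (7/8)·R3: [0, 0, 0, 0]
R6 ← R6 + (1/8)·R3: [0, 0, 0, 0]
Echelon form has 3 nonzero rows, so rank(M) = 3.
Each nonzero row contributes one pivot column: 3 pivot columns.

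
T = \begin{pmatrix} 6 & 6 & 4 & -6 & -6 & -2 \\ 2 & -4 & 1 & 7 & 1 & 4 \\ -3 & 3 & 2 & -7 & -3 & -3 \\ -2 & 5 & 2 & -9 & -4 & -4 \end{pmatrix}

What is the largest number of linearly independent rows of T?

Row reduce to echelon form.
R2 ← R2 − (1/3)·R1: [0, -6, -1/3, 9, 3, 14/3]
R3 ← R3 + (1/2)·R1: [0, 6, 4, -10, -6, -4]
R4 ← R4 + (1/3)·R1: [0, 7, 10/3, -11, -6, -14/3]
R3 ← R3 + R2: [0, 0, 11/3, -1, -3, 2/3]
R4 ← R4 + (7/6)·R2: [0, 0, 53/18, -1/2, -5/2, 7/9]
R4 ← R4 − (53/66)·R3: [0, 0, 0, 10/33, -1/11, 8/33]
Echelon form has 4 nonzero rows, so rank(T) = 4.
The rank gives the maximum number of linearly independent rows: 4.

4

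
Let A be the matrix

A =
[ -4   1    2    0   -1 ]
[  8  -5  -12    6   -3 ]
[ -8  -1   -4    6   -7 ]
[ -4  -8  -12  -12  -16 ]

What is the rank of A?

3

Row reduce to echelon form.
R2 ← R2 + (2)·R1: [0, -3, -8, 6, -5]
R3 ← R3 − (2)·R1: [0, -3, -8, 6, -5]
R4 ← R4 − R1: [0, -9, -14, -12, -15]
R3 ← R3 − R2: [0, 0, 0, 0, 0]
R4 ← R4 − (3)·R2: [0, 0, 10, -30, 0]
Swap R3 ↔ R4
Echelon form has 3 nonzero rows, so rank(A) = 3.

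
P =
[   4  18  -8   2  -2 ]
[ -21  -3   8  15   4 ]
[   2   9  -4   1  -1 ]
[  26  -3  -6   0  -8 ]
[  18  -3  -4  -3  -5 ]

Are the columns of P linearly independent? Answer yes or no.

Row reduce P to echelon form.
R2 ← R2 + (21/4)·R1: [0, 183/2, -34, 51/2, -13/2]
R3 ← R3 − (1/2)·R1: [0, 0, 0, 0, 0]
R4 ← R4 − (13/2)·R1: [0, -120, 46, -13, 5]
R5 ← R5 − (9/2)·R1: [0, -84, 32, -12, 4]
R4 ← R4 + (80/61)·R2: [0, 0, 86/61, 1247/61, -215/61]
R5 ← R5 + (56/61)·R2: [0, 0, 48/61, 696/61, -120/61]
Swap R3 ↔ R4
R5 ← R5 − (24/43)·R3: [0, 0, 0, 0, 0]
3 pivots among 5 columns.
Only 3 < 5 pivot columns, so the columns are linearly dependent.

no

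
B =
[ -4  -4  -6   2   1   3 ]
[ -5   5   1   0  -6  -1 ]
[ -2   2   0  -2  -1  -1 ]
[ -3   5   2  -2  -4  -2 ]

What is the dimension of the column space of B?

3

Row reduce to echelon form.
R2 ← R2 − (5/4)·R1: [0, 10, 17/2, -5/2, -29/4, -19/4]
R3 ← R3 − (1/2)·R1: [0, 4, 3, -3, -3/2, -5/2]
R4 ← R4 − (3/4)·R1: [0, 8, 13/2, -7/2, -19/4, -17/4]
R3 ← R3 − (2/5)·R2: [0, 0, -2/5, -2, 7/5, -3/5]
R4 ← R4 − (4/5)·R2: [0, 0, -3/10, -3/2, 21/20, -9/20]
R4 ← R4 − (3/4)·R3: [0, 0, 0, 0, 0, 0]
Echelon form has 3 nonzero rows, so rank(B) = 3.
The column space has dimension equal to the rank: 3.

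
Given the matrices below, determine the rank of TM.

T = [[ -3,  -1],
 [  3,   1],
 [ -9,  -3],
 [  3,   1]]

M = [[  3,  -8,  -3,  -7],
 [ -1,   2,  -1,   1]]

First compute TM:
[[ -8,  22,  10,  20],
 [  8, -22, -10, -20],
 [-24,  66,  30,  60],
 [  8, -22, -10, -20]]
Now row reduce the product.
R2 ← R2 + R1: [0, 0, 0, 0]
R3 ← R3 − (3)·R1: [0, 0, 0, 0]
R4 ← R4 + R1: [0, 0, 0, 0]
1 nonzero row, so rank(TM) = 1.

1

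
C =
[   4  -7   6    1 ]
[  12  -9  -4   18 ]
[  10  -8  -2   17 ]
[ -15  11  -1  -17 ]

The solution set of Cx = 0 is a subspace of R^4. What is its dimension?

Row reduce to echelon form.
R2 ← R2 − (3)·R1: [0, 12, -22, 15]
R3 ← R3 − (5/2)·R1: [0, 19/2, -17, 29/2]
R4 ← R4 + (15/4)·R1: [0, -61/4, 43/2, -53/4]
R3 ← R3 − (19/24)·R2: [0, 0, 5/12, 21/8]
R4 ← R4 + (61/48)·R2: [0, 0, -155/24, 93/16]
R4 ← R4 + (31/2)·R3: [0, 0, 0, 93/2]
4 nonzero rows, so rank(C) = 4.
C has 4 columns; by rank–nullity, nullity = 4 − 4 = 0.

0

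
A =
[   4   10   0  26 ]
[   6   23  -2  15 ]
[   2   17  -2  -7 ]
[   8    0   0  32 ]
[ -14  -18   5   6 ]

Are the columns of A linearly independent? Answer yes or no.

no

Row reduce A to echelon form.
R2 ← R2 − (3/2)·R1: [0, 8, -2, -24]
R3 ← R3 − (1/2)·R1: [0, 12, -2, -20]
R4 ← R4 − (2)·R1: [0, -20, 0, -20]
R5 ← R5 + (7/2)·R1: [0, 17, 5, 97]
R3 ← R3 − (3/2)·R2: [0, 0, 1, 16]
R4 ← R4 + (5/2)·R2: [0, 0, -5, -80]
R5 ← R5 − (17/8)·R2: [0, 0, 37/4, 148]
R4 ← R4 + (5)·R3: [0, 0, 0, 0]
R5 ← R5 − (37/4)·R3: [0, 0, 0, 0]
3 pivots among 4 columns.
Only 3 < 4 pivot columns, so the columns are linearly dependent.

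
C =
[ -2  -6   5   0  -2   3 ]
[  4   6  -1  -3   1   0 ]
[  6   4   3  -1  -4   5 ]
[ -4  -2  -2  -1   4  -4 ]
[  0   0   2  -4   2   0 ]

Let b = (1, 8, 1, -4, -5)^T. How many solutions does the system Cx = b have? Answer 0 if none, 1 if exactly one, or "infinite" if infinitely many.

Row reduce the augmented matrix [C | b].
R2 ← R2 + (2)·R1: [0, -6, 9, -3, -3, 6, 10]
R3 ← R3 + (3)·R1: [0, -14, 18, -1, -10, 14, 4]
R4 ← R4 − (2)·R1: [0, 10, -12, -1, 8, -10, -6]
R3 ← R3 − (7/3)·R2: [0, 0, -3, 6, -3, 0, -58/3]
R4 ← R4 + (5/3)·R2: [0, 0, 3, -6, 3, 0, 32/3]
R4 ← R4 + R3: [0, 0, 0, 0, 0, 0, -26/3]
R5 ← R5 + (2/3)·R3: [0, 0, 0, 0, 0, 0, -161/9]
R5 ← R5 − (161/78)·R4: [0, 0, 0, 0, 0, 0, 0]
The echelon form has 4 nonzero rows; the last pivot sits in the augmented column, so rank(C) = 3 but rank([C|b]) = 4.
Since the ranks differ, the system is inconsistent.
It has no solutions.

0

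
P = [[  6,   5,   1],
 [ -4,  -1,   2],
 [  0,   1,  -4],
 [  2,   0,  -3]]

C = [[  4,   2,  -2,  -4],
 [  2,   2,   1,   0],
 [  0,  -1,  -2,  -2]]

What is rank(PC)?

First compute PC:
[[ 34,  21,  -9, -26],
 [-18, -12,   3,  12],
 [  2,   6,   9,   8],
 [  8,   7,   2,  -2]]
Now row reduce the product.
R2 ← R2 + (9/17)·R1: [0, -15/17, -30/17, -30/17]
R3 ← R3 − (1/17)·R1: [0, 81/17, 162/17, 162/17]
R4 ← R4 − (4/17)·R1: [0, 35/17, 70/17, 70/17]
R3 ← R3 + (27/5)·R2: [0, 0, 0, 0]
R4 ← R4 + (7/3)·R2: [0, 0, 0, 0]
2 nonzero rows, so rank(PC) = 2.

2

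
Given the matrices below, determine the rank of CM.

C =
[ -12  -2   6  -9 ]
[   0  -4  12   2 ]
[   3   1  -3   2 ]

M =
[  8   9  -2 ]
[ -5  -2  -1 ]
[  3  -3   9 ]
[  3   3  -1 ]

2

First compute CM:
[[-95, -149,  89],
 [ 62, -22, 110],
 [ 16,  40, -36]]
Now row reduce the product.
R2 ← R2 + (62/95)·R1: [0, -11328/95, 15968/95]
R3 ← R3 + (16/95)·R1: [0, 1416/95, -1996/95]
R3 ← R3 + (1/8)·R2: [0, 0, 0]
2 nonzero rows, so rank(CM) = 2.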